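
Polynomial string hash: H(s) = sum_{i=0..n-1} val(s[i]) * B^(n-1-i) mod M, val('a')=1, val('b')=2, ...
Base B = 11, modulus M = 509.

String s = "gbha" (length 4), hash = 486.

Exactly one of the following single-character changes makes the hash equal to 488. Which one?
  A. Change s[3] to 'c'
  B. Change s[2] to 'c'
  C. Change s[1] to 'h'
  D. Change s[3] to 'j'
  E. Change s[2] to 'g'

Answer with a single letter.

Answer: A

Derivation:
Option A: s[3]='a'->'c', delta=(3-1)*11^0 mod 509 = 2, hash=486+2 mod 509 = 488 <-- target
Option B: s[2]='h'->'c', delta=(3-8)*11^1 mod 509 = 454, hash=486+454 mod 509 = 431
Option C: s[1]='b'->'h', delta=(8-2)*11^2 mod 509 = 217, hash=486+217 mod 509 = 194
Option D: s[3]='a'->'j', delta=(10-1)*11^0 mod 509 = 9, hash=486+9 mod 509 = 495
Option E: s[2]='h'->'g', delta=(7-8)*11^1 mod 509 = 498, hash=486+498 mod 509 = 475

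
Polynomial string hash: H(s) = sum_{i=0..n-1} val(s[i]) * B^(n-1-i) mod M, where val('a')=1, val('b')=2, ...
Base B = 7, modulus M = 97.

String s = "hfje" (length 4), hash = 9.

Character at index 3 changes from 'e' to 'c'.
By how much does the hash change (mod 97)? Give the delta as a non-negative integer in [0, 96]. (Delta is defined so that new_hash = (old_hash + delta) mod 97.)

Answer: 95

Derivation:
Delta formula: (val(new) - val(old)) * B^(n-1-k) mod M
  val('c') - val('e') = 3 - 5 = -2
  B^(n-1-k) = 7^0 mod 97 = 1
  Delta = -2 * 1 mod 97 = 95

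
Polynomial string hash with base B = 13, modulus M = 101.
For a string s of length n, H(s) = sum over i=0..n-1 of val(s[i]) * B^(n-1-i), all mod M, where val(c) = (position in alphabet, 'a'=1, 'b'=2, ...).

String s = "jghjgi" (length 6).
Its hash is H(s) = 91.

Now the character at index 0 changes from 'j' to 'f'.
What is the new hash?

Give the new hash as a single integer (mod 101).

val('j') = 10, val('f') = 6
Position k = 0, exponent = n-1-k = 5
B^5 mod M = 13^5 mod 101 = 17
Delta = (6 - 10) * 17 mod 101 = 33
New hash = (91 + 33) mod 101 = 23

Answer: 23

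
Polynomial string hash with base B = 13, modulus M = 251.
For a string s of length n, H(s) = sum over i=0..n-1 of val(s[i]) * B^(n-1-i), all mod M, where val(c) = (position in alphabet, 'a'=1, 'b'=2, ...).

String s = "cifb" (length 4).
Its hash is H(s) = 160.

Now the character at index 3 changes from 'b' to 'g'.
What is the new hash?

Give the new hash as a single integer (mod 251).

val('b') = 2, val('g') = 7
Position k = 3, exponent = n-1-k = 0
B^0 mod M = 13^0 mod 251 = 1
Delta = (7 - 2) * 1 mod 251 = 5
New hash = (160 + 5) mod 251 = 165

Answer: 165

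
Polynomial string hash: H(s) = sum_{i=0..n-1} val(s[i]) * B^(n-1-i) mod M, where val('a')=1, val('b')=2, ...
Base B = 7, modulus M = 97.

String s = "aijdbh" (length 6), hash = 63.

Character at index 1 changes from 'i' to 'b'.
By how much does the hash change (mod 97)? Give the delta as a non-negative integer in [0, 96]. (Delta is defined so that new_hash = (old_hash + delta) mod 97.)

Delta formula: (val(new) - val(old)) * B^(n-1-k) mod M
  val('b') - val('i') = 2 - 9 = -7
  B^(n-1-k) = 7^4 mod 97 = 73
  Delta = -7 * 73 mod 97 = 71

Answer: 71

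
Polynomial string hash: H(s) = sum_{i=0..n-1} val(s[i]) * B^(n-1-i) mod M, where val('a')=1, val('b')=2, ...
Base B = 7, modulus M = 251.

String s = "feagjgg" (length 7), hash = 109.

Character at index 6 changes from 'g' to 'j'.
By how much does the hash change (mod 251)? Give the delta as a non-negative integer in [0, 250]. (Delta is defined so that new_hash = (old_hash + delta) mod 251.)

Delta formula: (val(new) - val(old)) * B^(n-1-k) mod M
  val('j') - val('g') = 10 - 7 = 3
  B^(n-1-k) = 7^0 mod 251 = 1
  Delta = 3 * 1 mod 251 = 3

Answer: 3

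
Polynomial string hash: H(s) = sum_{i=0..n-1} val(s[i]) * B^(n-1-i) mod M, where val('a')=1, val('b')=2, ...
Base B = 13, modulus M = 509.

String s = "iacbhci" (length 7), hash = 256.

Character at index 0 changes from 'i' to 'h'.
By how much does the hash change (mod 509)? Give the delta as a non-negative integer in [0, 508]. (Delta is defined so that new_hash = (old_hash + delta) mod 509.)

Answer: 38

Derivation:
Delta formula: (val(new) - val(old)) * B^(n-1-k) mod M
  val('h') - val('i') = 8 - 9 = -1
  B^(n-1-k) = 13^6 mod 509 = 471
  Delta = -1 * 471 mod 509 = 38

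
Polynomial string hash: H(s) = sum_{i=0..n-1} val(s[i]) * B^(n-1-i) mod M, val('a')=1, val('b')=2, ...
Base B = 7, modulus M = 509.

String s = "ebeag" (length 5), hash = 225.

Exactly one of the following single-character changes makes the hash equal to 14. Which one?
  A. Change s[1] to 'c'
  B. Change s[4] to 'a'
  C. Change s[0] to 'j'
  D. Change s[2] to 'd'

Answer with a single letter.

Option A: s[1]='b'->'c', delta=(3-2)*7^3 mod 509 = 343, hash=225+343 mod 509 = 59
Option B: s[4]='g'->'a', delta=(1-7)*7^0 mod 509 = 503, hash=225+503 mod 509 = 219
Option C: s[0]='e'->'j', delta=(10-5)*7^4 mod 509 = 298, hash=225+298 mod 509 = 14 <-- target
Option D: s[2]='e'->'d', delta=(4-5)*7^2 mod 509 = 460, hash=225+460 mod 509 = 176

Answer: C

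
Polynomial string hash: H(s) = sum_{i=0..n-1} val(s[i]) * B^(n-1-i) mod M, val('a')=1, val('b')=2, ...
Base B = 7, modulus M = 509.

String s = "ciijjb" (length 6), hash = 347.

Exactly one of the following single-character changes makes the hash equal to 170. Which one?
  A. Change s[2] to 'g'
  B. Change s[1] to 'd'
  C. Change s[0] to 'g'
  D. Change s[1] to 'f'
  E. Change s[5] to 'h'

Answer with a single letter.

Option A: s[2]='i'->'g', delta=(7-9)*7^3 mod 509 = 332, hash=347+332 mod 509 = 170 <-- target
Option B: s[1]='i'->'d', delta=(4-9)*7^4 mod 509 = 211, hash=347+211 mod 509 = 49
Option C: s[0]='c'->'g', delta=(7-3)*7^5 mod 509 = 40, hash=347+40 mod 509 = 387
Option D: s[1]='i'->'f', delta=(6-9)*7^4 mod 509 = 432, hash=347+432 mod 509 = 270
Option E: s[5]='b'->'h', delta=(8-2)*7^0 mod 509 = 6, hash=347+6 mod 509 = 353

Answer: A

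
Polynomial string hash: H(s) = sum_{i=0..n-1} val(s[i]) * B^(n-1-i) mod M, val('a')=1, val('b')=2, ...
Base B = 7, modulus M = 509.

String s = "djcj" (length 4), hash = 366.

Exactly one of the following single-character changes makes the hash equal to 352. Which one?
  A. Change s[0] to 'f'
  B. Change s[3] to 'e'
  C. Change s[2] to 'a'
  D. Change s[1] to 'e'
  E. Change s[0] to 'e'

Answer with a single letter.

Answer: C

Derivation:
Option A: s[0]='d'->'f', delta=(6-4)*7^3 mod 509 = 177, hash=366+177 mod 509 = 34
Option B: s[3]='j'->'e', delta=(5-10)*7^0 mod 509 = 504, hash=366+504 mod 509 = 361
Option C: s[2]='c'->'a', delta=(1-3)*7^1 mod 509 = 495, hash=366+495 mod 509 = 352 <-- target
Option D: s[1]='j'->'e', delta=(5-10)*7^2 mod 509 = 264, hash=366+264 mod 509 = 121
Option E: s[0]='d'->'e', delta=(5-4)*7^3 mod 509 = 343, hash=366+343 mod 509 = 200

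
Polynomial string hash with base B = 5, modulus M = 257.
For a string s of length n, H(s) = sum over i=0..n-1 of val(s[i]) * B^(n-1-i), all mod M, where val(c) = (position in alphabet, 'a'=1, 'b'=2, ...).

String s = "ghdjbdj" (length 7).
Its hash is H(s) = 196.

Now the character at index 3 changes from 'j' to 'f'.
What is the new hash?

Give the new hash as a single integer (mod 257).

val('j') = 10, val('f') = 6
Position k = 3, exponent = n-1-k = 3
B^3 mod M = 5^3 mod 257 = 125
Delta = (6 - 10) * 125 mod 257 = 14
New hash = (196 + 14) mod 257 = 210

Answer: 210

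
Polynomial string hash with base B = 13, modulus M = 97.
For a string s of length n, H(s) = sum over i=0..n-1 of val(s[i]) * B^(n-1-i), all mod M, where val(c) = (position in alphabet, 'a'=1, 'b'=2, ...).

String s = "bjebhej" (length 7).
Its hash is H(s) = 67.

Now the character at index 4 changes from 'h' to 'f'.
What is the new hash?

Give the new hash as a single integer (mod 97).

Answer: 20

Derivation:
val('h') = 8, val('f') = 6
Position k = 4, exponent = n-1-k = 2
B^2 mod M = 13^2 mod 97 = 72
Delta = (6 - 8) * 72 mod 97 = 50
New hash = (67 + 50) mod 97 = 20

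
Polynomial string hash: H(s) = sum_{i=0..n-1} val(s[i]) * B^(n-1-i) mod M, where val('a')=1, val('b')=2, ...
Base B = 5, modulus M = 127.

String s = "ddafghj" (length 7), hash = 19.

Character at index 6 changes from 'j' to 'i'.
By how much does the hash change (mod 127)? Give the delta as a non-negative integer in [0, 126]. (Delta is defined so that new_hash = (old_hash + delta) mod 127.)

Answer: 126

Derivation:
Delta formula: (val(new) - val(old)) * B^(n-1-k) mod M
  val('i') - val('j') = 9 - 10 = -1
  B^(n-1-k) = 5^0 mod 127 = 1
  Delta = -1 * 1 mod 127 = 126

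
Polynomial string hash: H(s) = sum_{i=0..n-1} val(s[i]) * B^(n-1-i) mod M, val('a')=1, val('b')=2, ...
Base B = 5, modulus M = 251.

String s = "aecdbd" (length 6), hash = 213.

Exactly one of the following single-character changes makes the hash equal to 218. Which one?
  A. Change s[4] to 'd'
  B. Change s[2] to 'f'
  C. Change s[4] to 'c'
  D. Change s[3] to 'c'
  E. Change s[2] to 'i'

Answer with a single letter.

Answer: C

Derivation:
Option A: s[4]='b'->'d', delta=(4-2)*5^1 mod 251 = 10, hash=213+10 mod 251 = 223
Option B: s[2]='c'->'f', delta=(6-3)*5^3 mod 251 = 124, hash=213+124 mod 251 = 86
Option C: s[4]='b'->'c', delta=(3-2)*5^1 mod 251 = 5, hash=213+5 mod 251 = 218 <-- target
Option D: s[3]='d'->'c', delta=(3-4)*5^2 mod 251 = 226, hash=213+226 mod 251 = 188
Option E: s[2]='c'->'i', delta=(9-3)*5^3 mod 251 = 248, hash=213+248 mod 251 = 210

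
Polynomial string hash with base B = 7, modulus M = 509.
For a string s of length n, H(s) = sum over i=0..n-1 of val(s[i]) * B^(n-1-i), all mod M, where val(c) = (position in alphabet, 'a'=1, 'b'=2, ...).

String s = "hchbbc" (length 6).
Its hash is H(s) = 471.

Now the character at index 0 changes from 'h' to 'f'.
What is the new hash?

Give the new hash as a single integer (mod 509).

Answer: 451

Derivation:
val('h') = 8, val('f') = 6
Position k = 0, exponent = n-1-k = 5
B^5 mod M = 7^5 mod 509 = 10
Delta = (6 - 8) * 10 mod 509 = 489
New hash = (471 + 489) mod 509 = 451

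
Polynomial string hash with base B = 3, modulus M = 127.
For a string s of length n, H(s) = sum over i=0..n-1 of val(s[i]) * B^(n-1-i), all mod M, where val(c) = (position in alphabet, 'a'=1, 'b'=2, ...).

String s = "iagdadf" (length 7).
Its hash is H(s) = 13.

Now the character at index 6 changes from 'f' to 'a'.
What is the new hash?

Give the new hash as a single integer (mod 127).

Answer: 8

Derivation:
val('f') = 6, val('a') = 1
Position k = 6, exponent = n-1-k = 0
B^0 mod M = 3^0 mod 127 = 1
Delta = (1 - 6) * 1 mod 127 = 122
New hash = (13 + 122) mod 127 = 8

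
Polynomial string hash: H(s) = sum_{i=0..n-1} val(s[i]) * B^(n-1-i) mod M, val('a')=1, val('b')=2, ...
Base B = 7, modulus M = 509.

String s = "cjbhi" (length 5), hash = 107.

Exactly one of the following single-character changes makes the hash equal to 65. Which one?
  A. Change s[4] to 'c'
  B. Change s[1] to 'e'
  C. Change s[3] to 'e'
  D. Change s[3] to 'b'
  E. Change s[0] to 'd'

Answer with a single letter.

Option A: s[4]='i'->'c', delta=(3-9)*7^0 mod 509 = 503, hash=107+503 mod 509 = 101
Option B: s[1]='j'->'e', delta=(5-10)*7^3 mod 509 = 321, hash=107+321 mod 509 = 428
Option C: s[3]='h'->'e', delta=(5-8)*7^1 mod 509 = 488, hash=107+488 mod 509 = 86
Option D: s[3]='h'->'b', delta=(2-8)*7^1 mod 509 = 467, hash=107+467 mod 509 = 65 <-- target
Option E: s[0]='c'->'d', delta=(4-3)*7^4 mod 509 = 365, hash=107+365 mod 509 = 472

Answer: D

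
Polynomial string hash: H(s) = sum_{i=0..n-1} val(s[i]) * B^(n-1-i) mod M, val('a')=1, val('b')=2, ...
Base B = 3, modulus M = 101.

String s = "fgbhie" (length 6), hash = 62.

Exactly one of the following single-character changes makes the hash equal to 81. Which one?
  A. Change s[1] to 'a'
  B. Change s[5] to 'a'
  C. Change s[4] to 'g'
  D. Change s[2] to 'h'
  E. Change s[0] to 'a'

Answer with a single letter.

Answer: A

Derivation:
Option A: s[1]='g'->'a', delta=(1-7)*3^4 mod 101 = 19, hash=62+19 mod 101 = 81 <-- target
Option B: s[5]='e'->'a', delta=(1-5)*3^0 mod 101 = 97, hash=62+97 mod 101 = 58
Option C: s[4]='i'->'g', delta=(7-9)*3^1 mod 101 = 95, hash=62+95 mod 101 = 56
Option D: s[2]='b'->'h', delta=(8-2)*3^3 mod 101 = 61, hash=62+61 mod 101 = 22
Option E: s[0]='f'->'a', delta=(1-6)*3^5 mod 101 = 98, hash=62+98 mod 101 = 59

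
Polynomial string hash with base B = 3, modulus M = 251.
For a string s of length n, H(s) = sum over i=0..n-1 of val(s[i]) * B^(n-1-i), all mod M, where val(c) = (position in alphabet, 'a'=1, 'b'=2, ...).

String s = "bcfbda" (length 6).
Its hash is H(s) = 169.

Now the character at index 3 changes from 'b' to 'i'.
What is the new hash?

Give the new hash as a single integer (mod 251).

val('b') = 2, val('i') = 9
Position k = 3, exponent = n-1-k = 2
B^2 mod M = 3^2 mod 251 = 9
Delta = (9 - 2) * 9 mod 251 = 63
New hash = (169 + 63) mod 251 = 232

Answer: 232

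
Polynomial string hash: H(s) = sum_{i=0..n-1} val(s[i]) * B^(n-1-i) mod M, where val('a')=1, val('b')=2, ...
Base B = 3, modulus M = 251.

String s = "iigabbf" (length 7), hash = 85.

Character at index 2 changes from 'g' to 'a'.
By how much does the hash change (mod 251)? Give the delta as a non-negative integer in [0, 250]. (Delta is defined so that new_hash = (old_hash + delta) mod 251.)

Delta formula: (val(new) - val(old)) * B^(n-1-k) mod M
  val('a') - val('g') = 1 - 7 = -6
  B^(n-1-k) = 3^4 mod 251 = 81
  Delta = -6 * 81 mod 251 = 16

Answer: 16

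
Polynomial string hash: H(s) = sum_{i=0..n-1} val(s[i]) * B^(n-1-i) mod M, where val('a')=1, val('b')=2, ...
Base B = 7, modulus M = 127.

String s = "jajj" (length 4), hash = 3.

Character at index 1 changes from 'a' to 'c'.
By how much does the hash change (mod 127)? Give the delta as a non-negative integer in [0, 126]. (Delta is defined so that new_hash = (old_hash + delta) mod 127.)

Delta formula: (val(new) - val(old)) * B^(n-1-k) mod M
  val('c') - val('a') = 3 - 1 = 2
  B^(n-1-k) = 7^2 mod 127 = 49
  Delta = 2 * 49 mod 127 = 98

Answer: 98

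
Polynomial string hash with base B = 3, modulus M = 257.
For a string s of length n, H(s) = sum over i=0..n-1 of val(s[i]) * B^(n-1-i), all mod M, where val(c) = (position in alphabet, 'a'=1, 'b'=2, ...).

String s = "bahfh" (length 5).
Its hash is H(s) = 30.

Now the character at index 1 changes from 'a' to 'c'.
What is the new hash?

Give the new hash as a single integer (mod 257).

Answer: 84

Derivation:
val('a') = 1, val('c') = 3
Position k = 1, exponent = n-1-k = 3
B^3 mod M = 3^3 mod 257 = 27
Delta = (3 - 1) * 27 mod 257 = 54
New hash = (30 + 54) mod 257 = 84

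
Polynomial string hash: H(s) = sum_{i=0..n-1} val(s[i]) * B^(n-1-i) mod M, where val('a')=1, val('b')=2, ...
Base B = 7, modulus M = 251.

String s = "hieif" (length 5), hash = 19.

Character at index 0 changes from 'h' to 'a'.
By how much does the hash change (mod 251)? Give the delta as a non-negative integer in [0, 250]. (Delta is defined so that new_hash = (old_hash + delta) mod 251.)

Delta formula: (val(new) - val(old)) * B^(n-1-k) mod M
  val('a') - val('h') = 1 - 8 = -7
  B^(n-1-k) = 7^4 mod 251 = 142
  Delta = -7 * 142 mod 251 = 10

Answer: 10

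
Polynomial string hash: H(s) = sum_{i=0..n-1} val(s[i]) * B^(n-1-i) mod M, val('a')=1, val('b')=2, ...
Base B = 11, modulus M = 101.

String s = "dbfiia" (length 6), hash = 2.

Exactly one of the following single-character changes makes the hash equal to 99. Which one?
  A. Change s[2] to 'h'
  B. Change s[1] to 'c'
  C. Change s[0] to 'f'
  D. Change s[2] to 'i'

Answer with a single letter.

Option A: s[2]='f'->'h', delta=(8-6)*11^3 mod 101 = 36, hash=2+36 mod 101 = 38
Option B: s[1]='b'->'c', delta=(3-2)*11^4 mod 101 = 97, hash=2+97 mod 101 = 99 <-- target
Option C: s[0]='d'->'f', delta=(6-4)*11^5 mod 101 = 13, hash=2+13 mod 101 = 15
Option D: s[2]='f'->'i', delta=(9-6)*11^3 mod 101 = 54, hash=2+54 mod 101 = 56

Answer: B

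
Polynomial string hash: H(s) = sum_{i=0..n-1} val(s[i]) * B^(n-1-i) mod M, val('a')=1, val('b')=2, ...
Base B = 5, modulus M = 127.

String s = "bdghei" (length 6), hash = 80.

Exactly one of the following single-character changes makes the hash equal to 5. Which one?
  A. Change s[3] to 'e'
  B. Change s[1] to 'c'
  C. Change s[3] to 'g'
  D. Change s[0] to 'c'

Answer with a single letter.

Answer: A

Derivation:
Option A: s[3]='h'->'e', delta=(5-8)*5^2 mod 127 = 52, hash=80+52 mod 127 = 5 <-- target
Option B: s[1]='d'->'c', delta=(3-4)*5^4 mod 127 = 10, hash=80+10 mod 127 = 90
Option C: s[3]='h'->'g', delta=(7-8)*5^2 mod 127 = 102, hash=80+102 mod 127 = 55
Option D: s[0]='b'->'c', delta=(3-2)*5^5 mod 127 = 77, hash=80+77 mod 127 = 30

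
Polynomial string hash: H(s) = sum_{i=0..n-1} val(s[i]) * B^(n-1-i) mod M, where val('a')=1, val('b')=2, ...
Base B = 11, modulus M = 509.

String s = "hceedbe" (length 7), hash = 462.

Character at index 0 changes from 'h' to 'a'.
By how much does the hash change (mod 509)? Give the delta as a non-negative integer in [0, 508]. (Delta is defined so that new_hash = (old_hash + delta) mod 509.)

Answer: 349

Derivation:
Delta formula: (val(new) - val(old)) * B^(n-1-k) mod M
  val('a') - val('h') = 1 - 8 = -7
  B^(n-1-k) = 11^6 mod 509 = 241
  Delta = -7 * 241 mod 509 = 349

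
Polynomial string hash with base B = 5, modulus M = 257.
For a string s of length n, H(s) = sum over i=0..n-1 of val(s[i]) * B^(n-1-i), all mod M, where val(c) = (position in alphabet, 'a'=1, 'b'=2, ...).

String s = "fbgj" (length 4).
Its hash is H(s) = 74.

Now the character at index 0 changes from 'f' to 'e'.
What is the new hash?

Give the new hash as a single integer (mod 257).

Answer: 206

Derivation:
val('f') = 6, val('e') = 5
Position k = 0, exponent = n-1-k = 3
B^3 mod M = 5^3 mod 257 = 125
Delta = (5 - 6) * 125 mod 257 = 132
New hash = (74 + 132) mod 257 = 206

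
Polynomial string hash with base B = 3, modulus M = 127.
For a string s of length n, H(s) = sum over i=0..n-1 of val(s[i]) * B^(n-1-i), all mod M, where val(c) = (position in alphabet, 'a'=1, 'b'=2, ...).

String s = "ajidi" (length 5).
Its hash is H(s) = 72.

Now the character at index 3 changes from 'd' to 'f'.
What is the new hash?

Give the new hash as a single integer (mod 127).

val('d') = 4, val('f') = 6
Position k = 3, exponent = n-1-k = 1
B^1 mod M = 3^1 mod 127 = 3
Delta = (6 - 4) * 3 mod 127 = 6
New hash = (72 + 6) mod 127 = 78

Answer: 78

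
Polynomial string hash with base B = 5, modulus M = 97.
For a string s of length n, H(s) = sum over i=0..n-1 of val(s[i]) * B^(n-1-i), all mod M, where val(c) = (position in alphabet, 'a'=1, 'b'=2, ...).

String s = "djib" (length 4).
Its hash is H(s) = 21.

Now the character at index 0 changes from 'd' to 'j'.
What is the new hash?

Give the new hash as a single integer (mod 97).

Answer: 92

Derivation:
val('d') = 4, val('j') = 10
Position k = 0, exponent = n-1-k = 3
B^3 mod M = 5^3 mod 97 = 28
Delta = (10 - 4) * 28 mod 97 = 71
New hash = (21 + 71) mod 97 = 92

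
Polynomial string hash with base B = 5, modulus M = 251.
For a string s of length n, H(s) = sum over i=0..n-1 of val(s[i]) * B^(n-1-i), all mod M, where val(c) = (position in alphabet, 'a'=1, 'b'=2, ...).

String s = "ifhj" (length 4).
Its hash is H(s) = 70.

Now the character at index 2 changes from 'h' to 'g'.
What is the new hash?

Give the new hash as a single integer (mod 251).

val('h') = 8, val('g') = 7
Position k = 2, exponent = n-1-k = 1
B^1 mod M = 5^1 mod 251 = 5
Delta = (7 - 8) * 5 mod 251 = 246
New hash = (70 + 246) mod 251 = 65

Answer: 65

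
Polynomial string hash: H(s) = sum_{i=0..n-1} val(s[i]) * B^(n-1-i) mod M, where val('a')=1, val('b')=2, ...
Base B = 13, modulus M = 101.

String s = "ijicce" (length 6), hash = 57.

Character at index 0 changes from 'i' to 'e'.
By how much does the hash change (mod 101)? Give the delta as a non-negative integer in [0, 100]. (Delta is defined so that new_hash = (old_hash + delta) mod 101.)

Answer: 33

Derivation:
Delta formula: (val(new) - val(old)) * B^(n-1-k) mod M
  val('e') - val('i') = 5 - 9 = -4
  B^(n-1-k) = 13^5 mod 101 = 17
  Delta = -4 * 17 mod 101 = 33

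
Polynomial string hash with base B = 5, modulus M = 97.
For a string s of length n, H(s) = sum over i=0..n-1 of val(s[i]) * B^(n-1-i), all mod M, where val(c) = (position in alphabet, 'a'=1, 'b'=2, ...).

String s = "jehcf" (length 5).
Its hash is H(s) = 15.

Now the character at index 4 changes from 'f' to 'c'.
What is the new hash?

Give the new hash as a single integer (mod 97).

Answer: 12

Derivation:
val('f') = 6, val('c') = 3
Position k = 4, exponent = n-1-k = 0
B^0 mod M = 5^0 mod 97 = 1
Delta = (3 - 6) * 1 mod 97 = 94
New hash = (15 + 94) mod 97 = 12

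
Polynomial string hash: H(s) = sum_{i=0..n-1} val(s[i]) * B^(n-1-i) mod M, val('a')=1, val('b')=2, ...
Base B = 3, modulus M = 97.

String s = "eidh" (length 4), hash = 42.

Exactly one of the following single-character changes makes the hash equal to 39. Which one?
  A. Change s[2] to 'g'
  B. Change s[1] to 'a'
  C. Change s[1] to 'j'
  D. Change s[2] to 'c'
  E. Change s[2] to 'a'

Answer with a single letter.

Answer: D

Derivation:
Option A: s[2]='d'->'g', delta=(7-4)*3^1 mod 97 = 9, hash=42+9 mod 97 = 51
Option B: s[1]='i'->'a', delta=(1-9)*3^2 mod 97 = 25, hash=42+25 mod 97 = 67
Option C: s[1]='i'->'j', delta=(10-9)*3^2 mod 97 = 9, hash=42+9 mod 97 = 51
Option D: s[2]='d'->'c', delta=(3-4)*3^1 mod 97 = 94, hash=42+94 mod 97 = 39 <-- target
Option E: s[2]='d'->'a', delta=(1-4)*3^1 mod 97 = 88, hash=42+88 mod 97 = 33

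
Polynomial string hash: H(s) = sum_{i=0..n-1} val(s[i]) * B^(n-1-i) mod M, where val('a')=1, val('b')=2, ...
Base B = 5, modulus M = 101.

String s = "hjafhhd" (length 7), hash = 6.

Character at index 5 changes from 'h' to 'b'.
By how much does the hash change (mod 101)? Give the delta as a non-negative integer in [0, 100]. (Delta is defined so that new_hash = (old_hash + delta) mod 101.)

Answer: 71

Derivation:
Delta formula: (val(new) - val(old)) * B^(n-1-k) mod M
  val('b') - val('h') = 2 - 8 = -6
  B^(n-1-k) = 5^1 mod 101 = 5
  Delta = -6 * 5 mod 101 = 71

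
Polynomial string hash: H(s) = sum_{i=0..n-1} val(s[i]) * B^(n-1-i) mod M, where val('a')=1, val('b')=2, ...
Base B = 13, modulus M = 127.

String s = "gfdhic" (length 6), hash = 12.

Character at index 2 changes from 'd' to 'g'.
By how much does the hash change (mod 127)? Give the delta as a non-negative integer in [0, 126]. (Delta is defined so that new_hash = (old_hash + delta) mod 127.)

Delta formula: (val(new) - val(old)) * B^(n-1-k) mod M
  val('g') - val('d') = 7 - 4 = 3
  B^(n-1-k) = 13^3 mod 127 = 38
  Delta = 3 * 38 mod 127 = 114

Answer: 114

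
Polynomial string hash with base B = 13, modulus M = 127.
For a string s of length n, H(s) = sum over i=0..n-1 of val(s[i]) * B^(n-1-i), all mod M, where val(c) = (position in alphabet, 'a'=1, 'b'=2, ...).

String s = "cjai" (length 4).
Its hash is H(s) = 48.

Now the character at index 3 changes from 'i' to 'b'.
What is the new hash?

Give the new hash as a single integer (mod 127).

Answer: 41

Derivation:
val('i') = 9, val('b') = 2
Position k = 3, exponent = n-1-k = 0
B^0 mod M = 13^0 mod 127 = 1
Delta = (2 - 9) * 1 mod 127 = 120
New hash = (48 + 120) mod 127 = 41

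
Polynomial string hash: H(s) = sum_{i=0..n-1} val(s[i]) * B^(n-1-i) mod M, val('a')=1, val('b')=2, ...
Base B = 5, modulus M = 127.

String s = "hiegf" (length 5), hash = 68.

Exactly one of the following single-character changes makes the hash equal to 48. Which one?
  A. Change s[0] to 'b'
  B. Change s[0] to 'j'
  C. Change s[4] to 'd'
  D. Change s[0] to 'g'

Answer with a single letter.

Option A: s[0]='h'->'b', delta=(2-8)*5^4 mod 127 = 60, hash=68+60 mod 127 = 1
Option B: s[0]='h'->'j', delta=(10-8)*5^4 mod 127 = 107, hash=68+107 mod 127 = 48 <-- target
Option C: s[4]='f'->'d', delta=(4-6)*5^0 mod 127 = 125, hash=68+125 mod 127 = 66
Option D: s[0]='h'->'g', delta=(7-8)*5^4 mod 127 = 10, hash=68+10 mod 127 = 78

Answer: B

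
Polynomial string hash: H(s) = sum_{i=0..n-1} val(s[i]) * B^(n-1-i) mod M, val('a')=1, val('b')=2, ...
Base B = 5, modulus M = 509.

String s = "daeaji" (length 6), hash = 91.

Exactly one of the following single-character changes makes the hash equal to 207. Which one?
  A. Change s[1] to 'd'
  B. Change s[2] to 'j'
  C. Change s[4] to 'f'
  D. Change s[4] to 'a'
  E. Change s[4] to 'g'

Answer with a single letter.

Option A: s[1]='a'->'d', delta=(4-1)*5^4 mod 509 = 348, hash=91+348 mod 509 = 439
Option B: s[2]='e'->'j', delta=(10-5)*5^3 mod 509 = 116, hash=91+116 mod 509 = 207 <-- target
Option C: s[4]='j'->'f', delta=(6-10)*5^1 mod 509 = 489, hash=91+489 mod 509 = 71
Option D: s[4]='j'->'a', delta=(1-10)*5^1 mod 509 = 464, hash=91+464 mod 509 = 46
Option E: s[4]='j'->'g', delta=(7-10)*5^1 mod 509 = 494, hash=91+494 mod 509 = 76

Answer: B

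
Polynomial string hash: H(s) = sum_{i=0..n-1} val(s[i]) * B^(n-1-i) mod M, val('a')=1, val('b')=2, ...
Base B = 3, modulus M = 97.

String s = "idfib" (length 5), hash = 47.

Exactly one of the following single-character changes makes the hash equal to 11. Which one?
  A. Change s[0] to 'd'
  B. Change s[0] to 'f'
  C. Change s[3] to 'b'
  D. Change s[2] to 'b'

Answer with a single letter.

Answer: D

Derivation:
Option A: s[0]='i'->'d', delta=(4-9)*3^4 mod 97 = 80, hash=47+80 mod 97 = 30
Option B: s[0]='i'->'f', delta=(6-9)*3^4 mod 97 = 48, hash=47+48 mod 97 = 95
Option C: s[3]='i'->'b', delta=(2-9)*3^1 mod 97 = 76, hash=47+76 mod 97 = 26
Option D: s[2]='f'->'b', delta=(2-6)*3^2 mod 97 = 61, hash=47+61 mod 97 = 11 <-- target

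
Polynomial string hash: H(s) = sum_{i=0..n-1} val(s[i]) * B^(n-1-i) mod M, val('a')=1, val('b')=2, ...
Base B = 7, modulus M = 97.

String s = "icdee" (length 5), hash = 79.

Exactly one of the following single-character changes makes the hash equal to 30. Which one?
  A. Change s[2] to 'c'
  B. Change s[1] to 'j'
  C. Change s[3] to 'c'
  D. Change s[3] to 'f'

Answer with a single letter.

Option A: s[2]='d'->'c', delta=(3-4)*7^2 mod 97 = 48, hash=79+48 mod 97 = 30 <-- target
Option B: s[1]='c'->'j', delta=(10-3)*7^3 mod 97 = 73, hash=79+73 mod 97 = 55
Option C: s[3]='e'->'c', delta=(3-5)*7^1 mod 97 = 83, hash=79+83 mod 97 = 65
Option D: s[3]='e'->'f', delta=(6-5)*7^1 mod 97 = 7, hash=79+7 mod 97 = 86

Answer: A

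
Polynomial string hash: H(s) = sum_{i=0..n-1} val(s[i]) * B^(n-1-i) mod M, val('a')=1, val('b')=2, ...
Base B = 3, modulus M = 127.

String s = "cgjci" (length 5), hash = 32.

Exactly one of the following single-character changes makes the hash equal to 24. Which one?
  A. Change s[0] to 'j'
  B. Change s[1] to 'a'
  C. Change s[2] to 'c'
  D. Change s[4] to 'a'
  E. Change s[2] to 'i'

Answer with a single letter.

Option A: s[0]='c'->'j', delta=(10-3)*3^4 mod 127 = 59, hash=32+59 mod 127 = 91
Option B: s[1]='g'->'a', delta=(1-7)*3^3 mod 127 = 92, hash=32+92 mod 127 = 124
Option C: s[2]='j'->'c', delta=(3-10)*3^2 mod 127 = 64, hash=32+64 mod 127 = 96
Option D: s[4]='i'->'a', delta=(1-9)*3^0 mod 127 = 119, hash=32+119 mod 127 = 24 <-- target
Option E: s[2]='j'->'i', delta=(9-10)*3^2 mod 127 = 118, hash=32+118 mod 127 = 23

Answer: D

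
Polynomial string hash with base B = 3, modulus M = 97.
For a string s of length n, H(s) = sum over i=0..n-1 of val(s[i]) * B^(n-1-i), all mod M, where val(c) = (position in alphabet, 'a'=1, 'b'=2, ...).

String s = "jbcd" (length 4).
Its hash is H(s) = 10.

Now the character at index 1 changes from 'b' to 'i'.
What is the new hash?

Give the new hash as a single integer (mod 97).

val('b') = 2, val('i') = 9
Position k = 1, exponent = n-1-k = 2
B^2 mod M = 3^2 mod 97 = 9
Delta = (9 - 2) * 9 mod 97 = 63
New hash = (10 + 63) mod 97 = 73

Answer: 73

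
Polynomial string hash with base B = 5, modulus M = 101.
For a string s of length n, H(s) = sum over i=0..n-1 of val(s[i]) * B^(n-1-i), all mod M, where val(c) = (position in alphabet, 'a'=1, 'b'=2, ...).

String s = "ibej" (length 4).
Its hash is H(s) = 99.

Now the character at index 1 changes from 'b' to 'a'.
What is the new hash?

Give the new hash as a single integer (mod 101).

Answer: 74

Derivation:
val('b') = 2, val('a') = 1
Position k = 1, exponent = n-1-k = 2
B^2 mod M = 5^2 mod 101 = 25
Delta = (1 - 2) * 25 mod 101 = 76
New hash = (99 + 76) mod 101 = 74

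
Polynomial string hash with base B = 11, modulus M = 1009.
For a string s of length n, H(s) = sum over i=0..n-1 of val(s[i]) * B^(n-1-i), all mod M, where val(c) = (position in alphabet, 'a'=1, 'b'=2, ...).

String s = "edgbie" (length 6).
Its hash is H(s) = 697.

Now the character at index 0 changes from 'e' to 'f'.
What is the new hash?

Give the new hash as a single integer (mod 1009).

val('e') = 5, val('f') = 6
Position k = 0, exponent = n-1-k = 5
B^5 mod M = 11^5 mod 1009 = 620
Delta = (6 - 5) * 620 mod 1009 = 620
New hash = (697 + 620) mod 1009 = 308

Answer: 308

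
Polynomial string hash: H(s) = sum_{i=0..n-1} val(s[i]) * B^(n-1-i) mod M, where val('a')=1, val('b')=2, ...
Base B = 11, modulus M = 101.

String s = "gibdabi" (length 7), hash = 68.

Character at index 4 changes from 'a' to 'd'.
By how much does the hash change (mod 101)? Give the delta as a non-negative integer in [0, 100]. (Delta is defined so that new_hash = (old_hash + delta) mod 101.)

Delta formula: (val(new) - val(old)) * B^(n-1-k) mod M
  val('d') - val('a') = 4 - 1 = 3
  B^(n-1-k) = 11^2 mod 101 = 20
  Delta = 3 * 20 mod 101 = 60

Answer: 60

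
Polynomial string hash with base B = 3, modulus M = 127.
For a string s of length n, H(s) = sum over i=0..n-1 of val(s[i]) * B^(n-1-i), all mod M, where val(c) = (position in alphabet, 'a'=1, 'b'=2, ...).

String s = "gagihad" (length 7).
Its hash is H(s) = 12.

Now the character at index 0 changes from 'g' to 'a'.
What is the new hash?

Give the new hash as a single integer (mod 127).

val('g') = 7, val('a') = 1
Position k = 0, exponent = n-1-k = 6
B^6 mod M = 3^6 mod 127 = 94
Delta = (1 - 7) * 94 mod 127 = 71
New hash = (12 + 71) mod 127 = 83

Answer: 83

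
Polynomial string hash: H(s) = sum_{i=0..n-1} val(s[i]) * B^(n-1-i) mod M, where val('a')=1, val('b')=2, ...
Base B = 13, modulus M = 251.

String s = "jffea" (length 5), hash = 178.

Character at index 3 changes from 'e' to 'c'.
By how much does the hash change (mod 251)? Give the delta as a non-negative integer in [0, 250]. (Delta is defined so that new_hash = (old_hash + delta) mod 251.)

Delta formula: (val(new) - val(old)) * B^(n-1-k) mod M
  val('c') - val('e') = 3 - 5 = -2
  B^(n-1-k) = 13^1 mod 251 = 13
  Delta = -2 * 13 mod 251 = 225

Answer: 225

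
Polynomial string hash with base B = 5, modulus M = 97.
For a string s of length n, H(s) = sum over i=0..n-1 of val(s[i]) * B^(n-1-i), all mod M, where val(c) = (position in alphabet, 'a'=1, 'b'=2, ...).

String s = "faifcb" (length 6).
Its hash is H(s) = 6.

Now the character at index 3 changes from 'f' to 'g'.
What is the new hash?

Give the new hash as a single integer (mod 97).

Answer: 31

Derivation:
val('f') = 6, val('g') = 7
Position k = 3, exponent = n-1-k = 2
B^2 mod M = 5^2 mod 97 = 25
Delta = (7 - 6) * 25 mod 97 = 25
New hash = (6 + 25) mod 97 = 31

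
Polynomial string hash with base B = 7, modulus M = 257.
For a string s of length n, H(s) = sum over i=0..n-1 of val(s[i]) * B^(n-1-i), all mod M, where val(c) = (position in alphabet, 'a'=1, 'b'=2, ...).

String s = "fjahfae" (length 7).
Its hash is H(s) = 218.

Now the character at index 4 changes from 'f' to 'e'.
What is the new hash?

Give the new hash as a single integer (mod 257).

val('f') = 6, val('e') = 5
Position k = 4, exponent = n-1-k = 2
B^2 mod M = 7^2 mod 257 = 49
Delta = (5 - 6) * 49 mod 257 = 208
New hash = (218 + 208) mod 257 = 169

Answer: 169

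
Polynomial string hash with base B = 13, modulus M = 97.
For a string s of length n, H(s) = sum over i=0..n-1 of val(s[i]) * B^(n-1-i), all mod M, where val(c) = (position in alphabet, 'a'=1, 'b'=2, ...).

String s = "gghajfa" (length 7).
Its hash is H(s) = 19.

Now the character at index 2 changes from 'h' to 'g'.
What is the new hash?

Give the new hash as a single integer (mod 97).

val('h') = 8, val('g') = 7
Position k = 2, exponent = n-1-k = 4
B^4 mod M = 13^4 mod 97 = 43
Delta = (7 - 8) * 43 mod 97 = 54
New hash = (19 + 54) mod 97 = 73

Answer: 73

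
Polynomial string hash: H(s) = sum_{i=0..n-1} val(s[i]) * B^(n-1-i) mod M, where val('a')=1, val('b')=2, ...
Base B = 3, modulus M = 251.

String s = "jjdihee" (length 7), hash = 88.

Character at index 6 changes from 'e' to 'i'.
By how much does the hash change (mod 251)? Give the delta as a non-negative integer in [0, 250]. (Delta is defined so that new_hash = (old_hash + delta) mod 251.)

Answer: 4

Derivation:
Delta formula: (val(new) - val(old)) * B^(n-1-k) mod M
  val('i') - val('e') = 9 - 5 = 4
  B^(n-1-k) = 3^0 mod 251 = 1
  Delta = 4 * 1 mod 251 = 4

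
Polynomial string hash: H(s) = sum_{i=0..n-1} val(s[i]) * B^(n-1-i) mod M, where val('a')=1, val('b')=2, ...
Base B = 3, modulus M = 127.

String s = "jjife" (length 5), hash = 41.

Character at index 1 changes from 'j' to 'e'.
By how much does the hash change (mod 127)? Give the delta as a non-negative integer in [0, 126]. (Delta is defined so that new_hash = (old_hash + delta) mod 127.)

Delta formula: (val(new) - val(old)) * B^(n-1-k) mod M
  val('e') - val('j') = 5 - 10 = -5
  B^(n-1-k) = 3^3 mod 127 = 27
  Delta = -5 * 27 mod 127 = 119

Answer: 119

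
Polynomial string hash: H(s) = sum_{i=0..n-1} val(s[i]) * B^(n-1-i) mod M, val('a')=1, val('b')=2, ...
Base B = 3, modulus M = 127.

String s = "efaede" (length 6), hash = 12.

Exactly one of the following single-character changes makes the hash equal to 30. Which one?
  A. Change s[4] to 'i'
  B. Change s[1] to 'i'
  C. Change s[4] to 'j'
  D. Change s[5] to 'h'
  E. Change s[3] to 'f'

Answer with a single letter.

Option A: s[4]='d'->'i', delta=(9-4)*3^1 mod 127 = 15, hash=12+15 mod 127 = 27
Option B: s[1]='f'->'i', delta=(9-6)*3^4 mod 127 = 116, hash=12+116 mod 127 = 1
Option C: s[4]='d'->'j', delta=(10-4)*3^1 mod 127 = 18, hash=12+18 mod 127 = 30 <-- target
Option D: s[5]='e'->'h', delta=(8-5)*3^0 mod 127 = 3, hash=12+3 mod 127 = 15
Option E: s[3]='e'->'f', delta=(6-5)*3^2 mod 127 = 9, hash=12+9 mod 127 = 21

Answer: C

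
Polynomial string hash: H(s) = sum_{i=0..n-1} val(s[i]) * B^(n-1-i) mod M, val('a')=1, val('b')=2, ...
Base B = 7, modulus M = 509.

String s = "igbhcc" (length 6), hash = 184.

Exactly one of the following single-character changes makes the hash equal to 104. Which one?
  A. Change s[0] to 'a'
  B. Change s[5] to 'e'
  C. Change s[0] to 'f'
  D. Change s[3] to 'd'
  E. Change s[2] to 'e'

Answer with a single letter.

Option A: s[0]='i'->'a', delta=(1-9)*7^5 mod 509 = 429, hash=184+429 mod 509 = 104 <-- target
Option B: s[5]='c'->'e', delta=(5-3)*7^0 mod 509 = 2, hash=184+2 mod 509 = 186
Option C: s[0]='i'->'f', delta=(6-9)*7^5 mod 509 = 479, hash=184+479 mod 509 = 154
Option D: s[3]='h'->'d', delta=(4-8)*7^2 mod 509 = 313, hash=184+313 mod 509 = 497
Option E: s[2]='b'->'e', delta=(5-2)*7^3 mod 509 = 11, hash=184+11 mod 509 = 195

Answer: A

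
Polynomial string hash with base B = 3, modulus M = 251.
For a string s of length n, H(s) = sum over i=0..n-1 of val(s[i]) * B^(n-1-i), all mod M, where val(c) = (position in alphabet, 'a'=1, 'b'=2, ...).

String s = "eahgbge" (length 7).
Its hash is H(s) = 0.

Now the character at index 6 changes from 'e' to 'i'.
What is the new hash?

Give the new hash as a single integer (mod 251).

val('e') = 5, val('i') = 9
Position k = 6, exponent = n-1-k = 0
B^0 mod M = 3^0 mod 251 = 1
Delta = (9 - 5) * 1 mod 251 = 4
New hash = (0 + 4) mod 251 = 4

Answer: 4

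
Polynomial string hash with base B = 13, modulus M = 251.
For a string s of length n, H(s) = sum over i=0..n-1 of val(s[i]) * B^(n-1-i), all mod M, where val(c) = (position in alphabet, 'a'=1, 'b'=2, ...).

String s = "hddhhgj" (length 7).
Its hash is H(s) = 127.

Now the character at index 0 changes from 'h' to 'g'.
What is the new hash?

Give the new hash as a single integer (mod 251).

val('h') = 8, val('g') = 7
Position k = 0, exponent = n-1-k = 6
B^6 mod M = 13^6 mod 251 = 79
Delta = (7 - 8) * 79 mod 251 = 172
New hash = (127 + 172) mod 251 = 48

Answer: 48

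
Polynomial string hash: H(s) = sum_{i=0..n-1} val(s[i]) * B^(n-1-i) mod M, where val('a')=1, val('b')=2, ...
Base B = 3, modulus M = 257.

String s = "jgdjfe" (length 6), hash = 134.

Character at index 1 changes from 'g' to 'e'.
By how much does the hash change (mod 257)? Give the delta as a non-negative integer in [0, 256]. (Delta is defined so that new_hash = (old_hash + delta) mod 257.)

Delta formula: (val(new) - val(old)) * B^(n-1-k) mod M
  val('e') - val('g') = 5 - 7 = -2
  B^(n-1-k) = 3^4 mod 257 = 81
  Delta = -2 * 81 mod 257 = 95

Answer: 95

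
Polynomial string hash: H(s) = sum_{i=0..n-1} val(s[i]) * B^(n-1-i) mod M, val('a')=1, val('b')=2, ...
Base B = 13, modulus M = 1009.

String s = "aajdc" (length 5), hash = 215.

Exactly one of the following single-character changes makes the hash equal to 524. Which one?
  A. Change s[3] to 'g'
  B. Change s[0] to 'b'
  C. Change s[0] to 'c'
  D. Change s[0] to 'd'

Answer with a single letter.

Answer: B

Derivation:
Option A: s[3]='d'->'g', delta=(7-4)*13^1 mod 1009 = 39, hash=215+39 mod 1009 = 254
Option B: s[0]='a'->'b', delta=(2-1)*13^4 mod 1009 = 309, hash=215+309 mod 1009 = 524 <-- target
Option C: s[0]='a'->'c', delta=(3-1)*13^4 mod 1009 = 618, hash=215+618 mod 1009 = 833
Option D: s[0]='a'->'d', delta=(4-1)*13^4 mod 1009 = 927, hash=215+927 mod 1009 = 133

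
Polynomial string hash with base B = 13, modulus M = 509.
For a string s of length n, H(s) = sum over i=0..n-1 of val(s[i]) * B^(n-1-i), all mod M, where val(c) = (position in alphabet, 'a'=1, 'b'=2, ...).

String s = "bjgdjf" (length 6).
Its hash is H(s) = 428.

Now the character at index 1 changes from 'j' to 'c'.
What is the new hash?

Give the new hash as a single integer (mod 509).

Answer: 29

Derivation:
val('j') = 10, val('c') = 3
Position k = 1, exponent = n-1-k = 4
B^4 mod M = 13^4 mod 509 = 57
Delta = (3 - 10) * 57 mod 509 = 110
New hash = (428 + 110) mod 509 = 29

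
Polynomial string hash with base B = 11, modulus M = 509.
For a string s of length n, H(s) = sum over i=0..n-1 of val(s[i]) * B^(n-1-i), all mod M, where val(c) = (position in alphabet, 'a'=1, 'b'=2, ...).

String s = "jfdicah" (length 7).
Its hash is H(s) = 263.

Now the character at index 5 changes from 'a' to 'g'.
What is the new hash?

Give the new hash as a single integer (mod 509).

val('a') = 1, val('g') = 7
Position k = 5, exponent = n-1-k = 1
B^1 mod M = 11^1 mod 509 = 11
Delta = (7 - 1) * 11 mod 509 = 66
New hash = (263 + 66) mod 509 = 329

Answer: 329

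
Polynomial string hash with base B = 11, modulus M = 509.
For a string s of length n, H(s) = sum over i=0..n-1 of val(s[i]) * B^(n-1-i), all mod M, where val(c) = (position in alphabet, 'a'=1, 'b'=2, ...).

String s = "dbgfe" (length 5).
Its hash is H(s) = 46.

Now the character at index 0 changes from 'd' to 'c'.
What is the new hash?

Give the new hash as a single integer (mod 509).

Answer: 166

Derivation:
val('d') = 4, val('c') = 3
Position k = 0, exponent = n-1-k = 4
B^4 mod M = 11^4 mod 509 = 389
Delta = (3 - 4) * 389 mod 509 = 120
New hash = (46 + 120) mod 509 = 166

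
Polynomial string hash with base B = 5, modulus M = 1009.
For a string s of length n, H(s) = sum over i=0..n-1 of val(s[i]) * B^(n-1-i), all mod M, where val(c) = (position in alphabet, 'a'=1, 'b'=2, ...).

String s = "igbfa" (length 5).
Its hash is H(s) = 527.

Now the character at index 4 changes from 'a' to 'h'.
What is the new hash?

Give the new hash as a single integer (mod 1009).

val('a') = 1, val('h') = 8
Position k = 4, exponent = n-1-k = 0
B^0 mod M = 5^0 mod 1009 = 1
Delta = (8 - 1) * 1 mod 1009 = 7
New hash = (527 + 7) mod 1009 = 534

Answer: 534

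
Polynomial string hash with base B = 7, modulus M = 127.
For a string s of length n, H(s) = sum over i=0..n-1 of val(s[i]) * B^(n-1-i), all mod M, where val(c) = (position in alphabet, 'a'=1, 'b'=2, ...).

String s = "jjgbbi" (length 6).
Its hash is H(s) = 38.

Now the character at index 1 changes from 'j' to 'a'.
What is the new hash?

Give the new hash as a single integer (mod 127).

Answer: 19

Derivation:
val('j') = 10, val('a') = 1
Position k = 1, exponent = n-1-k = 4
B^4 mod M = 7^4 mod 127 = 115
Delta = (1 - 10) * 115 mod 127 = 108
New hash = (38 + 108) mod 127 = 19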